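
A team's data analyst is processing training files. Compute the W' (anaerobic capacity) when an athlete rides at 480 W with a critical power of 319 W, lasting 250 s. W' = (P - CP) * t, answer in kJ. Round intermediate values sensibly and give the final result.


Above-CP power = 161 W
Duration = 250 s
W' = 161 * 250 = 40250 J
Convert: 40250 / 1000 = 40.25 kJ

40.25 kJ


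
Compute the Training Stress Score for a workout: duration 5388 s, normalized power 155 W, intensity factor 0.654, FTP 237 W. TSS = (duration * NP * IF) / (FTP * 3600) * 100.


Product = 5388 * 155 * 0.654 = 546181.56
Base = 237 * 3600 = 853200
TSS = 546181.56 / 853200 * 100 = 64.02

64.02 TSS


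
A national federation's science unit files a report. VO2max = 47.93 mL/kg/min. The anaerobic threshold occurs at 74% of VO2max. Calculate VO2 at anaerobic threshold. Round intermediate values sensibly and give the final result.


AT fraction = 74 / 100 = 0.74
AT VO2 = 47.93 * 0.74
= 35.47 mL/kg/min

35.47 mL/kg/min


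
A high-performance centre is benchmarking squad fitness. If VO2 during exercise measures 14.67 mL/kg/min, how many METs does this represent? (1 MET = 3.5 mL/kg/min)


METs = VO2 / 3.5 = 14.67 / 3.5 = 4.19

4.19 METs


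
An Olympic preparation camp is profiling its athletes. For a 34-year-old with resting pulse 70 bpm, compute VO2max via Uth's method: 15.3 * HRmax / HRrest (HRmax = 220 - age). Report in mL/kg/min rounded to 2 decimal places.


Step 1: HRmax = 220 - 34 = 186 bpm
Step 2: Ratio = 186 / 70 = 2.6571
Step 3: VO2max = 15.3 * 2.6571 = 40.65 mL/kg/min

40.65 mL/kg/min


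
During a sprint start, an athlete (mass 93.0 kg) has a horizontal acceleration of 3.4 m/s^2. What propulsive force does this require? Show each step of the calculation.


Propulsive force = mass * acceleration
= 93.0 kg * 3.4 m/s^2
= 316.2 N

316.2 N


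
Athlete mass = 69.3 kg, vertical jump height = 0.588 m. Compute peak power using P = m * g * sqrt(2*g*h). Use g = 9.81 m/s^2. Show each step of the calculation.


sqrt(2 * 9.81 * 0.588) = sqrt(11.53656) = 3.396551 m/s
P = 69.3 * 9.81 * 3.396551
= 2309.09 W

2309.09 W


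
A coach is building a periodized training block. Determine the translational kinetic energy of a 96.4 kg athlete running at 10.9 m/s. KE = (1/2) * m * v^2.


KE = 0.5 * m * v^2
= 0.5 * 96.4 * 10.9^2
= 0.5 * 96.4 * 118.81
= 5726.64 J

5726.64 J


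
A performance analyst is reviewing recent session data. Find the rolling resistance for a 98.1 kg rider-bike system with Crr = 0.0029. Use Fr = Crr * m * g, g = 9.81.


m * g = 98.1 * 9.81 = 962.361 N
Fr = 0.0029 * 962.361 = 2.791 N

2.791 N


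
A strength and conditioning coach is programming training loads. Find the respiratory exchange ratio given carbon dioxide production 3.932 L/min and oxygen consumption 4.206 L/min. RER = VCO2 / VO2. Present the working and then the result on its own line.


VCO2 = 3.932 L/min
VO2 = 4.206 L/min
RER = 3.932 / 4.206 = 0.9349

0.9349


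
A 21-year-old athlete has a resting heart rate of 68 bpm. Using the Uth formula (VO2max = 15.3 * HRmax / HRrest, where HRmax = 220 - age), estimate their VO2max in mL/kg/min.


HRmax = 220 - 21 = 199 bpm
Ratio = HRmax / HRrest = 199 / 68 = 2.9265
VO2max = 15.3 * 2.9265 = 44.78 mL/kg/min

44.78 mL/kg/min


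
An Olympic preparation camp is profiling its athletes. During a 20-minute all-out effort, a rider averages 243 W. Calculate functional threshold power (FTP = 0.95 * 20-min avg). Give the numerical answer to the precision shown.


FTP = 0.95 * 243
= 230.85 W

230.85 W


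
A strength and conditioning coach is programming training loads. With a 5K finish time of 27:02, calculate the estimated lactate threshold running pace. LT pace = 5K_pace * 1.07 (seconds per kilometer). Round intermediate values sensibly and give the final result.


Race duration = 1622 s for 5 km
Average pace = 1622 / 5 = 324.4 s/km
LT pace = 324.4 * 1.07
= 347.11 s/km

347.11 s/km


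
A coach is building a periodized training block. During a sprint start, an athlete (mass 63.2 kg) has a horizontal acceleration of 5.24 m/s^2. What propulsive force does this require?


Propulsive force = mass * acceleration
= 63.2 kg * 5.24 m/s^2
= 331.17 N

331.17 N


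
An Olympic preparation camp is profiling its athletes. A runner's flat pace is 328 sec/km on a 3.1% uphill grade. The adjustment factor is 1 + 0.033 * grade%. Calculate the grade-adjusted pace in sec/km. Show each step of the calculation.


Factor = 1 + 0.033 * 3.1 = 1.1023
Adjusted pace = 328 * 1.1023
= 361.55 sec/km

361.55 s/km


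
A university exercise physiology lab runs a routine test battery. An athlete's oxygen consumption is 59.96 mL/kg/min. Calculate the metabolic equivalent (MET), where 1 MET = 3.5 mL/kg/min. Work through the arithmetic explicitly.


MET = VO2 / 3.5
= 59.96 / 3.5
= 17.13 METs

17.13 METs


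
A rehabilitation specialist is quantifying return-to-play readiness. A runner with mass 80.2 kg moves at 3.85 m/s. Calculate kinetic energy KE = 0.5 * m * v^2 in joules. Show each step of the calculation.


v^2 = 3.85^2 = 14.8225
KE = 0.5 * 80.2 * 14.8225
= 594.38 J

594.38 J


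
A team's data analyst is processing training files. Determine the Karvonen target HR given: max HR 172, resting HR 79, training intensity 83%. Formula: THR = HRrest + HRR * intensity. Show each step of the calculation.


HRR = HRmax - HRrest = 172 - 79 = 93
THR = 79 + 93 * 0.83
= 156.19 bpm

156.19 bpm


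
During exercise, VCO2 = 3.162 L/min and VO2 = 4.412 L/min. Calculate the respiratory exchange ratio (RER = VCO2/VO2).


RER = VCO2 / VO2
= 3.162 / 4.412
= 0.7167

0.7167


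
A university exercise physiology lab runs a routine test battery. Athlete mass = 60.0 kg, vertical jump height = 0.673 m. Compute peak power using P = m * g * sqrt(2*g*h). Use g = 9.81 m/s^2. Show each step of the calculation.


sqrt(2 * 9.81 * 0.673) = sqrt(13.20426) = 3.633767 m/s
P = 60.0 * 9.81 * 3.633767
= 2138.84 W

2138.84 W


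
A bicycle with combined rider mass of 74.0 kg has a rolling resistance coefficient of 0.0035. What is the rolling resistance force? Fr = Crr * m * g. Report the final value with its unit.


Fr = 0.0035 * 74.0 * 9.81
= 0.259 * 9.81
= 2.541 N

2.541 N


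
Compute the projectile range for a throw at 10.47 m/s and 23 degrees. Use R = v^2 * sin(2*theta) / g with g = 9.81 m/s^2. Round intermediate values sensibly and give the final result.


Two times the angle = 46 degrees
sin(46) = 0.71934
R = 109.6209 * 0.71934 / 9.81 = 8.038 m

8.038 m


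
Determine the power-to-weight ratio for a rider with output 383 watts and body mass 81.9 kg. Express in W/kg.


P/W = 383 / 81.9 = 4.676 W/kg

4.676 W/kg


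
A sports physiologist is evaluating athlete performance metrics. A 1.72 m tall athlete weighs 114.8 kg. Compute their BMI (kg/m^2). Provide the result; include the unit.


height^2 = 2.9584 m^2
BMI = 114.8 / 2.9584 = 38.8 kg/m^2

38.8 kg/m^2


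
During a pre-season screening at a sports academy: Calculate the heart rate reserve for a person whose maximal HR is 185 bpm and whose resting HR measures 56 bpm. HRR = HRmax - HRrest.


HRmax = 185 bpm
HRrest = 56 bpm
HRR = 185 - 56 = 129 bpm

129 bpm


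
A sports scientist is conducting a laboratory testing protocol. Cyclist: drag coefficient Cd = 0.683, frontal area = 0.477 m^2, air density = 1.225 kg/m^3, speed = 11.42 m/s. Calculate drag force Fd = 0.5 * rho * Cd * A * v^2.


v^2 = 11.42^2 = 130.4164
Fd = 0.5 * 1.225 * 0.683 * 0.477 * 130.4164
= 26.024 N

26.024 N


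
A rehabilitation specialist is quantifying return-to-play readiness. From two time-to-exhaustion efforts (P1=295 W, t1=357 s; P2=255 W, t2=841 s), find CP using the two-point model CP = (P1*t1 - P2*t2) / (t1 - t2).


Work in trial 1 = 105315 J
Work in trial 2 = 214455 J
Delta work = -109140 J
Delta time = -484 s
CP = -109140 / -484 = 225.5 W

225.5 W


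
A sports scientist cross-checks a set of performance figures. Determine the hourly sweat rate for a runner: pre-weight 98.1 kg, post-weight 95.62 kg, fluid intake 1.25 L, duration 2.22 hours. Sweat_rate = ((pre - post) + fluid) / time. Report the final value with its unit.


Mass lost = 98.1 - 95.62 = 2.48 kg
Add fluid consumed: 2.48 + 1.25 = 3.73 L total sweat
Sweat rate = 3.73 / 2.22 = 1.68 L/h

1.68 L/h


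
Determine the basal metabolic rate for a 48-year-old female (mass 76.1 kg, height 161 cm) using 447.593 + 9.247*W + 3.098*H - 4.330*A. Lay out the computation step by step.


BMR = 447.593 + 9.247*76.1 + 3.098*161 - 4.330*48
= 1442.23 kcal/day

1442.23 kcal/day


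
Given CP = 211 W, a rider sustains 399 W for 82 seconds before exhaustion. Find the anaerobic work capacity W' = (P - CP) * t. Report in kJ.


Excess power = 399 - 211 = 188 W
Work above CP = 188 * 82 = 15416 J
W' = 15.416 kJ

15.416 kJ


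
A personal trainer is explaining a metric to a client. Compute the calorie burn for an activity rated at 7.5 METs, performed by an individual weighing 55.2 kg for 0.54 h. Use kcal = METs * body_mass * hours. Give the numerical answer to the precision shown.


Product of METs and mass = 7.5 * 55.2 = 414.0
Total kcal = 414.0 * 0.54 = 223.56 kcal

223.56 kcal


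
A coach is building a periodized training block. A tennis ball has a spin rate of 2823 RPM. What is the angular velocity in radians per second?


Convert RPM to rad/s: multiply by 2*pi and divide by 60
omega = 2823 * 2 * pi / 60
= 295.624 rad/s

295.624 rad/s


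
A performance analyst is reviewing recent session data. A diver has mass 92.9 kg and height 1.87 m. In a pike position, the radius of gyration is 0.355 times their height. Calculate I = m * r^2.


r = 0.355 * 1.87 = 0.66385 m
I = m * r^2 = 92.9 * 0.440697 = 40.941 kg*m^2

40.941 kg*m^2


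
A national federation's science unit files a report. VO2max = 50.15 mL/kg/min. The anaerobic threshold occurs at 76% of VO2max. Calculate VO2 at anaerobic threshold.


AT fraction = 76 / 100 = 0.76
AT VO2 = 50.15 * 0.76
= 38.11 mL/kg/min

38.11 mL/kg/min


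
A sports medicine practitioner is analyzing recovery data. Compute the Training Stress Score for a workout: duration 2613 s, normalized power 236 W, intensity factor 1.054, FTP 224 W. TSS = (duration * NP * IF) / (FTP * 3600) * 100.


Product = 2613 * 236 * 1.054 = 649968.072
Base = 224 * 3600 = 806400
TSS = 649968.072 / 806400 * 100 = 80.6

80.6 TSS


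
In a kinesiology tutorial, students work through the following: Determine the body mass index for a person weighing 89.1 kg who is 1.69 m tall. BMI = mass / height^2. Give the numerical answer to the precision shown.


BMI = mass / height^2
= 89.1 / 1.69^2
= 89.1 / 2.8561
= 31.2 kg/m^2

31.2 kg/m^2


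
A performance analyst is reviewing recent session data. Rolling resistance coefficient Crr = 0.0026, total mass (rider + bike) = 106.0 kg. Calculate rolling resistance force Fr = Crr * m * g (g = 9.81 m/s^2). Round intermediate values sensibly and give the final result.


Fr = Crr * m * g
= 0.0026 * 106.0 * 9.81
= 2.704 N

2.704 N


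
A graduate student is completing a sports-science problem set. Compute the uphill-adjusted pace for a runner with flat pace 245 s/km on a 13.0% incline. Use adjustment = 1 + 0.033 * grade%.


Adjustment factor = 1 + 0.033 * 13.0 = 1.429
Grade-adjusted pace = 245 * 1.429 = 350.11 s/km

350.11 s/km


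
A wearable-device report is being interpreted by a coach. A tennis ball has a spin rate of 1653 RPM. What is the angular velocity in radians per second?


Convert RPM to rad/s: multiply by 2*pi and divide by 60
omega = 1653 * 2 * pi / 60
= 173.102 rad/s

173.102 rad/s


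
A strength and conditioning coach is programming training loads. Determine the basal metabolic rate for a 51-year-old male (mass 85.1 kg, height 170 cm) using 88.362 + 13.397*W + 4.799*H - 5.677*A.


BMR = 88.362 + 13.397*85.1 + 4.799*170 - 5.677*51
= 1754.75 kcal/day

1754.75 kcal/day


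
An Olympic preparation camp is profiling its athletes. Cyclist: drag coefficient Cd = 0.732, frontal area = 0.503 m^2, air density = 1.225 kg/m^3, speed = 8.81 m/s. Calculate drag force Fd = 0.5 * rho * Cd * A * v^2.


v^2 = 8.81^2 = 77.6161
Fd = 0.5 * 1.225 * 0.732 * 0.503 * 77.6161
= 17.504 N

17.504 N


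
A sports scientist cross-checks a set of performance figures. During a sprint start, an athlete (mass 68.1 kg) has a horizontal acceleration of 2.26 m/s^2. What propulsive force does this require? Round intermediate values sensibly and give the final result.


Propulsive force = mass * acceleration
= 68.1 kg * 2.26 m/s^2
= 153.91 N

153.91 N


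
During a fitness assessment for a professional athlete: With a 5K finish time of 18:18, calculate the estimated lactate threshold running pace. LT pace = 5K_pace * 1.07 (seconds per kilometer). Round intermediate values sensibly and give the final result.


Race duration = 1098 s for 5 km
Average pace = 1098 / 5 = 219.6 s/km
LT pace = 219.6 * 1.07
= 234.97 s/km

234.97 s/km


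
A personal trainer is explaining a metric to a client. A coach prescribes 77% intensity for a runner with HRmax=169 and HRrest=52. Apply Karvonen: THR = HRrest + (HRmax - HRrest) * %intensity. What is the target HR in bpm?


Heart rate reserve = 169 - 52 = 117
Intensity fraction = 77 / 100 = 0.77
THR = 52 + 117 * 0.77 = 142.09 bpm

142.09 bpm


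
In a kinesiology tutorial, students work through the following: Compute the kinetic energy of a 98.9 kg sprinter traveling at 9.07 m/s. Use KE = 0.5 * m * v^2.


Velocity squared = 82.2649
KE = 0.5 * 98.9 * 82.2649 = 4068.0 J

4068.0 J


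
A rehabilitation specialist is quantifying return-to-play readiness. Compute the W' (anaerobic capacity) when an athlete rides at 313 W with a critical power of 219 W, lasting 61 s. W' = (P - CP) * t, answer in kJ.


Above-CP power = 94 W
Duration = 61 s
W' = 94 * 61 = 5734 J
Convert: 5734 / 1000 = 5.734 kJ

5.734 kJ


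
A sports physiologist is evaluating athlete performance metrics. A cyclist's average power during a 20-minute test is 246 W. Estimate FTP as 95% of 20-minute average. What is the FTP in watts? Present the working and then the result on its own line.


FTP = 20-min power * 0.95
= 246 * 0.95
= 233.7 W

233.7 W


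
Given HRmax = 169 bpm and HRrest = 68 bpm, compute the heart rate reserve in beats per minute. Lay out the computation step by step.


Heart rate reserve = maximum HR minus resting HR
HRR = 169 - 68 = 101 bpm

101 bpm


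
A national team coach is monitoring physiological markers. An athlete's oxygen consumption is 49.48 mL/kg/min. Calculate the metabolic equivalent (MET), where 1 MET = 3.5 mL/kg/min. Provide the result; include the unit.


MET = VO2 / 3.5
= 49.48 / 3.5
= 14.14 METs

14.14 METs


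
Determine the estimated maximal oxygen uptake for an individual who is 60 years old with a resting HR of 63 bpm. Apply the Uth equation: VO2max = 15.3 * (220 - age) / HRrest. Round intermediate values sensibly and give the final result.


HRmax = 220 - 60 = 160
VO2max = 15.3 * (160 / 63)
= 15.3 * 2.5397
= 38.86 mL/kg/min

38.86 mL/kg/min


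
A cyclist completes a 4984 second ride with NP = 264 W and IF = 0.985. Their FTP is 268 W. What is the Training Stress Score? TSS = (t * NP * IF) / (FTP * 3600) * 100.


t * NP * IF = 4984 * 264 * 0.985 = 1296039.36
FTP * 3600 = 964800
TSS = (1296039.36 / 964800) * 100 = 134.33

134.33 TSS


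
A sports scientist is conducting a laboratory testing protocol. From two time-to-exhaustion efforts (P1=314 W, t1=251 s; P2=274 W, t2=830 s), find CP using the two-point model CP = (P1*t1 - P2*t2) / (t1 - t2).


Work in trial 1 = 78814 J
Work in trial 2 = 227420 J
Delta work = -148606 J
Delta time = -579 s
CP = -148606 / -579 = 256.66 W

256.66 W


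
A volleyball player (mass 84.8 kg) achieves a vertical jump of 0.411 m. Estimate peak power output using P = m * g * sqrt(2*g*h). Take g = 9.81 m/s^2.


2 * g * h = 2 * 9.81 * 0.411 = 8.06382
sqrt(8.06382) = 2.839687 m/s
P = 84.8 * 9.81 * 2.839687 = 2362.3 W

2362.3 W


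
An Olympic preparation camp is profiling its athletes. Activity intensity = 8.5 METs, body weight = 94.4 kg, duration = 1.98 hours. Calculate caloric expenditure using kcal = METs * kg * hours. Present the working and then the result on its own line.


kcal = 8.5 * 94.4 * 1.98
= 802.4 * 1.98
= 1588.75 kcal

1588.75 kcal


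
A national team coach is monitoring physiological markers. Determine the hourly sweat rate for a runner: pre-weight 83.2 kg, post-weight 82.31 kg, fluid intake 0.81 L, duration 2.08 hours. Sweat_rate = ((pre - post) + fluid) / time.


Mass lost = 83.2 - 82.31 = 0.89 kg
Add fluid consumed: 0.89 + 0.81 = 1.7 L total sweat
Sweat rate = 1.7 / 2.08 = 0.817 L/h

0.817 L/h


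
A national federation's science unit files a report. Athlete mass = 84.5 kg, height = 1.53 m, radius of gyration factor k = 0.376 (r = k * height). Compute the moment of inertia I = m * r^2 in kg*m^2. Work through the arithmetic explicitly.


r = k * height = 0.376 * 1.53 = 0.57528 m
r^2 = 0.57528^2 = 0.330947
I = 84.5 * 0.330947 = 27.965 kg*m^2

27.965 kg*m^2


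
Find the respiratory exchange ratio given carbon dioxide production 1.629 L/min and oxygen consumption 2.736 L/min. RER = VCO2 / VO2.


VCO2 = 1.629 L/min
VO2 = 2.736 L/min
RER = 1.629 / 2.736 = 0.5954

0.5954


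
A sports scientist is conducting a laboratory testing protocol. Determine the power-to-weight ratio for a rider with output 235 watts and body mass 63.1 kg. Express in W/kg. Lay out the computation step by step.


P/W = 235 / 63.1 = 3.724 W/kg

3.724 W/kg


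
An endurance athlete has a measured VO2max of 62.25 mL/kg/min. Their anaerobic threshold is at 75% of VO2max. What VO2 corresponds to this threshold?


Anaerobic threshold VO2 = VO2max * 75%
= 62.25 * 0.75
= 46.69 mL/kg/min

46.69 mL/kg/min


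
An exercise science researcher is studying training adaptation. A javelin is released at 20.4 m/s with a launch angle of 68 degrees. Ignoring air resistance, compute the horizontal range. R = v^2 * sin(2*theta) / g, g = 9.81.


Launch speed squared = 416.16
sin(2 * 68 deg) = 0.694658
Range = 416.16 * 0.694658 / 9.81
= 29.469 m

29.469 m


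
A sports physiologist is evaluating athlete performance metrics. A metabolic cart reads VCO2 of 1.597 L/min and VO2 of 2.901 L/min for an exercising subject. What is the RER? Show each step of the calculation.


RER = VCO2 / VO2 = 1.597 / 2.901 = 0.5505

0.5505


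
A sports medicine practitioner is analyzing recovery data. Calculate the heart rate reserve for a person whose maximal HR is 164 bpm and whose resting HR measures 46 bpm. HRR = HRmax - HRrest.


HRmax = 164 bpm
HRrest = 46 bpm
HRR = 164 - 46 = 118 bpm

118 bpm


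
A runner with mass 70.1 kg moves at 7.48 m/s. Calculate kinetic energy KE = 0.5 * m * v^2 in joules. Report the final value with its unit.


v^2 = 7.48^2 = 55.9504
KE = 0.5 * 70.1 * 55.9504
= 1961.06 J

1961.06 J


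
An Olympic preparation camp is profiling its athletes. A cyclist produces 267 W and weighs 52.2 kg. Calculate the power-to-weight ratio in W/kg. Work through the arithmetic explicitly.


P/W = power / mass
= 267 / 52.2
= 5.115 W/kg

5.115 W/kg


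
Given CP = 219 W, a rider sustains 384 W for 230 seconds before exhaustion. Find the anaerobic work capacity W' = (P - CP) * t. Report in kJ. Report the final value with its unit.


Excess power = 384 - 219 = 165 W
Work above CP = 165 * 230 = 37950 J
W' = 37.95 kJ

37.95 kJ


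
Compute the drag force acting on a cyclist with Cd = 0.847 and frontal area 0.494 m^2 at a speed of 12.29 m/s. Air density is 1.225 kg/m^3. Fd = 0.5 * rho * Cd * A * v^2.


Step 1: v^2 = 151.0441
Step 2: Fd = 0.5 * 1.225 * 0.847 * 0.494 * 151.0441
= 38.71 N

38.71 N


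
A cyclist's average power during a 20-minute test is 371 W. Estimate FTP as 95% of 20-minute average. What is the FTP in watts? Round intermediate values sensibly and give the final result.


FTP = 20-min power * 0.95
= 371 * 0.95
= 352.45 W

352.45 W


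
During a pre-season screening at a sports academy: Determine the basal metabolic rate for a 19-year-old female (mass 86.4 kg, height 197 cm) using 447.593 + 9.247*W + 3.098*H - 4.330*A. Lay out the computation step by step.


BMR = 447.593 + 9.247*86.4 + 3.098*197 - 4.330*19
= 1774.57 kcal/day

1774.57 kcal/day


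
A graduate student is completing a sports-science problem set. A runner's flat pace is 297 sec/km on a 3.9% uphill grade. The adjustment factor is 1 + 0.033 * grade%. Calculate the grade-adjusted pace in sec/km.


Factor = 1 + 0.033 * 3.9 = 1.1287
Adjusted pace = 297 * 1.1287
= 335.22 sec/km

335.22 s/km


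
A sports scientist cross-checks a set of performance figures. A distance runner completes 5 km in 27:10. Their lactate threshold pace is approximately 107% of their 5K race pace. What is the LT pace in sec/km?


Convert to seconds: 27 min 10 s = 1630 s
Pace per km = 1630 / 5 = 326.0 s/km
LT pace = 326.0 * 1.07 = 348.82 s/km

348.82 s/km


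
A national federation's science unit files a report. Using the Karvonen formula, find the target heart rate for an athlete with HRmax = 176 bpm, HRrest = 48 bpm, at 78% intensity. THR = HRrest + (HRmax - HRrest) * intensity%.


HRR = 176 - 48 = 128
THR = 48 + 128 * 0.78
= 48 + 99.84
= 147.84 bpm

147.84 bpm


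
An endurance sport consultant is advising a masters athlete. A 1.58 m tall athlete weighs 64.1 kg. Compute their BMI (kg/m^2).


height^2 = 2.4964 m^2
BMI = 64.1 / 2.4964 = 25.68 kg/m^2

25.68 kg/m^2


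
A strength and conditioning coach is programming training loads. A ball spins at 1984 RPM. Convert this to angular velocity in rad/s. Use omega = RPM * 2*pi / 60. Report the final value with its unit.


omega = 1984 * 2 * pi / 60
= 1984 * 6.28318531 / 60
= 12465.84 / 60
= 207.764 rad/s

207.764 rad/s


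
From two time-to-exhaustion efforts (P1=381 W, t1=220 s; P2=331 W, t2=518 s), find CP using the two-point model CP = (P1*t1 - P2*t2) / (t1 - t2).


Work in trial 1 = 83820 J
Work in trial 2 = 171458 J
Delta work = -87638 J
Delta time = -298 s
CP = -87638 / -298 = 294.09 W

294.09 W


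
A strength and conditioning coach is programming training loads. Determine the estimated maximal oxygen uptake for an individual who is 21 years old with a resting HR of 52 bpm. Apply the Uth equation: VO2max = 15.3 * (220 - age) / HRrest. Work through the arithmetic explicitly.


HRmax = 220 - 21 = 199
VO2max = 15.3 * (199 / 52)
= 15.3 * 3.8269
= 58.55 mL/kg/min

58.55 mL/kg/min


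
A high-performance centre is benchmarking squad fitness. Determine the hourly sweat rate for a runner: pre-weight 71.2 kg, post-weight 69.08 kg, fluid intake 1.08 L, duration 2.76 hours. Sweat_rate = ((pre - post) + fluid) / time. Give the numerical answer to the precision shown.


Mass lost = 71.2 - 69.08 = 2.12 kg
Add fluid consumed: 2.12 + 1.08 = 3.2 L total sweat
Sweat rate = 3.2 / 2.76 = 1.159 L/h

1.159 L/h


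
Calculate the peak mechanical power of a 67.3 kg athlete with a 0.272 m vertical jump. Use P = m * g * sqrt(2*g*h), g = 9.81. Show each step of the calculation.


First, sqrt(2gh) = sqrt(2 * 9.81 * 0.272)
= sqrt(5.33664) = 2.310117 m/s
Power = 67.3 * 9.81 * 2.310117 = 1525.17 W

1525.17 W


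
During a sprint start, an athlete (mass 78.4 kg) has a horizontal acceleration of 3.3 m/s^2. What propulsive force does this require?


Propulsive force = mass * acceleration
= 78.4 kg * 3.3 m/s^2
= 258.72 N

258.72 N


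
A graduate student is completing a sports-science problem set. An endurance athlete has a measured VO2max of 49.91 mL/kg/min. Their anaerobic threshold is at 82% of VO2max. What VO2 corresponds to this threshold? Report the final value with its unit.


Anaerobic threshold VO2 = VO2max * 82%
= 49.91 * 0.82
= 40.93 mL/kg/min

40.93 mL/kg/min


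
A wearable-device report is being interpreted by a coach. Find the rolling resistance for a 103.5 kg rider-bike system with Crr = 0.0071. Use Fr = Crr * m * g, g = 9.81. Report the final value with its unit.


m * g = 103.5 * 9.81 = 1015.335 N
Fr = 0.0071 * 1015.335 = 7.209 N

7.209 N


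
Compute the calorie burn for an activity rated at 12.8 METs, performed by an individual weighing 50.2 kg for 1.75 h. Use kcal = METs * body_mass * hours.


Product of METs and mass = 12.8 * 50.2 = 642.56
Total kcal = 642.56 * 1.75 = 1124.48 kcal

1124.48 kcal


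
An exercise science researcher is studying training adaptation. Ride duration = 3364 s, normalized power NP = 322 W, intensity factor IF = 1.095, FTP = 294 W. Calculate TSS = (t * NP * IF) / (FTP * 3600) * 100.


Numerator = 3364 * 322 * 1.095 = 1186112.76
Denominator = 294 * 3600 = 1058400
TSS = 1186112.76 / 1058400 * 100
= 112.07

112.07 TSS


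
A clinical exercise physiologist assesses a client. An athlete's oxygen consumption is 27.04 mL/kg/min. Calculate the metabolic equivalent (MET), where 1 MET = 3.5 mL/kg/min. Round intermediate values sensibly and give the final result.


MET = VO2 / 3.5
= 27.04 / 3.5
= 7.73 METs

7.73 METs


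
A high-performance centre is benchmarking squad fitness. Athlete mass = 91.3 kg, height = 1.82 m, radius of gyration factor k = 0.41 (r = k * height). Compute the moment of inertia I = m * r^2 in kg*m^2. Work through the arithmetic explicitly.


r = k * height = 0.41 * 1.82 = 0.7462 m
r^2 = 0.7462^2 = 0.556814
I = 91.3 * 0.556814 = 50.837 kg*m^2

50.837 kg*m^2


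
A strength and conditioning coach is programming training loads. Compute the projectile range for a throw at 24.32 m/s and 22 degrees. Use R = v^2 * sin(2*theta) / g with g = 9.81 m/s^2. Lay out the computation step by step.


Two times the angle = 44 degrees
sin(44) = 0.694658
R = 591.4624 * 0.694658 / 9.81 = 41.882 m

41.882 m


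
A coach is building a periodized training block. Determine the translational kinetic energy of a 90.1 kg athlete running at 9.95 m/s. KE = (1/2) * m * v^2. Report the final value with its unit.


KE = 0.5 * m * v^2
= 0.5 * 90.1 * 9.95^2
= 0.5 * 90.1 * 99.0025
= 4460.06 J

4460.06 J


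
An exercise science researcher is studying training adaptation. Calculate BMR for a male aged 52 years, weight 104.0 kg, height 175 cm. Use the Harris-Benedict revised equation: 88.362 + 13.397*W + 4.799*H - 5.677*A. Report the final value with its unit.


Substituting values:
W term = 13.397 * 104.0 = 1393.288
H term = 4.799 * 175 = 839.825
A term = 5.677 * 52 = 295.204
BMR = 2026.27 kcal/day

2026.27 kcal/day


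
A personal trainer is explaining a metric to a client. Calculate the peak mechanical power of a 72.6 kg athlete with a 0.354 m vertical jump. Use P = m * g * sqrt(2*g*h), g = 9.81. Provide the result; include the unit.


First, sqrt(2gh) = sqrt(2 * 9.81 * 0.354)
= sqrt(6.94548) = 2.635428 m/s
Power = 72.6 * 9.81 * 2.635428 = 1876.97 W

1876.97 W


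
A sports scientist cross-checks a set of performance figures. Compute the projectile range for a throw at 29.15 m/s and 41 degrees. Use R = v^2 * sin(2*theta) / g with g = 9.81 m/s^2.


Two times the angle = 82 degrees
sin(82) = 0.990268
R = 849.7225 * 0.990268 / 9.81 = 85.775 m

85.775 m


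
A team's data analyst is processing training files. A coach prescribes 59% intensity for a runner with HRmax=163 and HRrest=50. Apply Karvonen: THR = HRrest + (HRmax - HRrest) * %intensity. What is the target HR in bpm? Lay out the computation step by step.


Heart rate reserve = 163 - 50 = 113
Intensity fraction = 59 / 100 = 0.59
THR = 50 + 113 * 0.59 = 116.67 bpm

116.67 bpm


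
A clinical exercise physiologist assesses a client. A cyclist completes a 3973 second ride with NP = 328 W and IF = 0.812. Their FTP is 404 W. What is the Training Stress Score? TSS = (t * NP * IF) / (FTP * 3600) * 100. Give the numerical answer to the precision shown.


t * NP * IF = 3973 * 328 * 0.812 = 1058152.928
FTP * 3600 = 1454400
TSS = (1058152.928 / 1454400) * 100 = 72.76

72.76 TSS


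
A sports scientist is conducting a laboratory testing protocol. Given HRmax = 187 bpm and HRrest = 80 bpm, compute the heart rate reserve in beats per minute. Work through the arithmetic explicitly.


Heart rate reserve = maximum HR minus resting HR
HRR = 187 - 80 = 107 bpm

107 bpm


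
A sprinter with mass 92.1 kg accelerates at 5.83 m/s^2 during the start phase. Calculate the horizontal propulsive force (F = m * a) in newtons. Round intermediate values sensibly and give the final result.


F = m * a
= 92.1 * 5.83
= 536.94 N

536.94 N


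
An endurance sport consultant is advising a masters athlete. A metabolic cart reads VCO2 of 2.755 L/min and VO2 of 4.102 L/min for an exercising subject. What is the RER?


RER = VCO2 / VO2 = 2.755 / 4.102 = 0.6716

0.6716


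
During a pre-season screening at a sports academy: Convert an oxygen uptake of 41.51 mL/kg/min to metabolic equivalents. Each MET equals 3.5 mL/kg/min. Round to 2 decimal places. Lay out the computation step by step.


One MET = 3.5 mL/kg/min
Number of METs = 41.51 / 3.5
= 11.86 METs

11.86 METs


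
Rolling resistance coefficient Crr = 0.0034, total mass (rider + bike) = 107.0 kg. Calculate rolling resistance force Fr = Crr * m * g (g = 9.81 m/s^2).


Fr = Crr * m * g
= 0.0034 * 107.0 * 9.81
= 3.569 N

3.569 N


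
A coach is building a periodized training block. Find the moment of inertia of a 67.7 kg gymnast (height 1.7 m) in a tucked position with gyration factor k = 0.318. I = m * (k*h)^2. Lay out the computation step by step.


Radius of gyration = 0.318 * 1.7 = 0.5406 m
I = 67.7 * 0.5406^2
= 67.7 * 0.292248
= 19.785 kg*m^2

19.785 kg*m^2


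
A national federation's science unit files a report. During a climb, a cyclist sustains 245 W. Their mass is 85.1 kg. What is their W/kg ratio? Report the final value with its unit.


Power-to-weight = 245 W / 85.1 kg
= 2.879 W/kg

2.879 W/kg


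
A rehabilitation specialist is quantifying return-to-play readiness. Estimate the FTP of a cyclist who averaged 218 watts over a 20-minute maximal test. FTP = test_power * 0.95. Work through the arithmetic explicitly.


FTP = 218 * 0.95 = 207.1 W

207.1 W


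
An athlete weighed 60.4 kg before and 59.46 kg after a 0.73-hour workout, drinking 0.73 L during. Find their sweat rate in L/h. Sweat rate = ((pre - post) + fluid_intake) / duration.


Body mass change = 0.94 kg
Total sweat loss = 0.94 + 0.73 = 1.67 L
Rate = 1.67 / 0.73 = 2.288 L/h

2.288 L/h


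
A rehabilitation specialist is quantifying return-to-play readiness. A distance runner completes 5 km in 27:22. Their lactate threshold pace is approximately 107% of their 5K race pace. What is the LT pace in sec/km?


Convert to seconds: 27 min 22 s = 1642 s
Pace per km = 1642 / 5 = 328.4 s/km
LT pace = 328.4 * 1.07 = 351.39 s/km

351.39 s/km


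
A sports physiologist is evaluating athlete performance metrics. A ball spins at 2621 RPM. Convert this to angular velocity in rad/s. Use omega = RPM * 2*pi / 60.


omega = 2621 * 2 * pi / 60
= 2621 * 6.28318531 / 60
= 16468.229 / 60
= 274.47 rad/s

274.47 rad/s


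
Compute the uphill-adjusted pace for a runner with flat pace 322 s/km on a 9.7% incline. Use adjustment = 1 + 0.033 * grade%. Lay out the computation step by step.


Adjustment factor = 1 + 0.033 * 9.7 = 1.3201
Grade-adjusted pace = 322 * 1.3201 = 425.07 s/km

425.07 s/km


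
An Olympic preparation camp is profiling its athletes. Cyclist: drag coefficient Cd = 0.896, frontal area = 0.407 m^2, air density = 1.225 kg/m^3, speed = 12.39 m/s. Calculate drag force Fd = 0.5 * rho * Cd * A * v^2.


v^2 = 12.39^2 = 153.5121
Fd = 0.5 * 1.225 * 0.896 * 0.407 * 153.5121
= 34.289 N

34.289 N


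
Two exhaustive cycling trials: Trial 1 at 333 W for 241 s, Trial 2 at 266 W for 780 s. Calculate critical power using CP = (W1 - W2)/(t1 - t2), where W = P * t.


W1 = 333 * 241 = 80253 J
W2 = 266 * 780 = 207480 J
CP = (80253 - 207480) / (241 - 780)
= -127227 / -539
= 236.04 W

236.04 W


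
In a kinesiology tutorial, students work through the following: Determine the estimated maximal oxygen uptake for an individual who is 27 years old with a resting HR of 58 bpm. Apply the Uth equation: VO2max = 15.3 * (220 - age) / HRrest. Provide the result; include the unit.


HRmax = 220 - 27 = 193
VO2max = 15.3 * (193 / 58)
= 15.3 * 3.3276
= 50.91 mL/kg/min

50.91 mL/kg/min


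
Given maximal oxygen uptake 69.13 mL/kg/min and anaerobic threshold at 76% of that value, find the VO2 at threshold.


Percentage as decimal = 0.76
VO2 at AT = 69.13 * 0.76 = 52.54 mL/kg/min

52.54 mL/kg/min


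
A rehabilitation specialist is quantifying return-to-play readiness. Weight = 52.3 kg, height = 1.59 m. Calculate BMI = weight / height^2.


height^2 = 1.59^2 = 2.5281
BMI = 52.3 / 2.5281 = 20.69 kg/m^2

20.69 kg/m^2


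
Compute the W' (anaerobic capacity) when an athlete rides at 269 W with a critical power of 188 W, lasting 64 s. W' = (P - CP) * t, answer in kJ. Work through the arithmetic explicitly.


Above-CP power = 81 W
Duration = 64 s
W' = 81 * 64 = 5184 J
Convert: 5184 / 1000 = 5.184 kJ

5.184 kJ


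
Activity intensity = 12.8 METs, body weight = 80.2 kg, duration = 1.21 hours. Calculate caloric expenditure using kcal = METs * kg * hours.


kcal = 12.8 * 80.2 * 1.21
= 1026.56 * 1.21
= 1242.14 kcal

1242.14 kcal


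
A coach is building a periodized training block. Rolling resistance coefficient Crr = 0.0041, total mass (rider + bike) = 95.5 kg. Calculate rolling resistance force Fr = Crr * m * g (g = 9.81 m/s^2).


Fr = Crr * m * g
= 0.0041 * 95.5 * 9.81
= 3.841 N

3.841 N


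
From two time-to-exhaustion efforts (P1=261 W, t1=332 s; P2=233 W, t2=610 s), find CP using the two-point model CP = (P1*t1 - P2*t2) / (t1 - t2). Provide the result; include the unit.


Work in trial 1 = 86652 J
Work in trial 2 = 142130 J
Delta work = -55478 J
Delta time = -278 s
CP = -55478 / -278 = 199.56 W

199.56 W


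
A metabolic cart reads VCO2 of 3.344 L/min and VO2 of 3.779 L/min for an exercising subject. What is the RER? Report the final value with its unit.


RER = VCO2 / VO2 = 3.344 / 3.779 = 0.8849

0.8849


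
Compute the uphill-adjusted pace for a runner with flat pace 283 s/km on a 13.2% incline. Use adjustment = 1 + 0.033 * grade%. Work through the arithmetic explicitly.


Adjustment factor = 1 + 0.033 * 13.2 = 1.4356
Grade-adjusted pace = 283 * 1.4356 = 406.27 s/km

406.27 s/km


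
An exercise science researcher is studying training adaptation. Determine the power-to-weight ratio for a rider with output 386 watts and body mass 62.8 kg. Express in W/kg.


P/W = 386 / 62.8 = 6.146 W/kg

6.146 W/kg


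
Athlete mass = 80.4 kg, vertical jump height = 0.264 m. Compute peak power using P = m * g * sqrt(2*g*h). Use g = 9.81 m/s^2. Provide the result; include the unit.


sqrt(2 * 9.81 * 0.264) = sqrt(5.17968) = 2.275891 m/s
P = 80.4 * 9.81 * 2.275891
= 1795.05 W

1795.05 W


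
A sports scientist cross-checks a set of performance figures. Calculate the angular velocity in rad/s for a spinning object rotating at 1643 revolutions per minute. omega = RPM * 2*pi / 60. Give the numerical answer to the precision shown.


omega = RPM * 2*pi / 60
= 1643 * 6.28318531 / 60
= 172.055 rad/s

172.055 rad/s


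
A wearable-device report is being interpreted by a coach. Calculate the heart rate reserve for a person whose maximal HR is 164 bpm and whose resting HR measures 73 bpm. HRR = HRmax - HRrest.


HRmax = 164 bpm
HRrest = 73 bpm
HRR = 164 - 73 = 91 bpm

91 bpm


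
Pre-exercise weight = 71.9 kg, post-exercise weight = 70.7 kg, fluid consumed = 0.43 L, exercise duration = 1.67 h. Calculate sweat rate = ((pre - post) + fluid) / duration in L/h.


Weight loss = 71.9 - 70.7 = 1.2 kg (approx L)
Total sweat = 1.2 + 0.43 = 1.63 L
Sweat rate = 1.63 / 1.67 = 0.976 L/h

0.976 L/h


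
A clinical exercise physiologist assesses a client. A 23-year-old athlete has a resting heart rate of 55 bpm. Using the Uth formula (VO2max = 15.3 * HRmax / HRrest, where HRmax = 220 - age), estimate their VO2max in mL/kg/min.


HRmax = 220 - 23 = 197 bpm
Ratio = HRmax / HRrest = 197 / 55 = 3.5818
VO2max = 15.3 * 3.5818 = 54.8 mL/kg/min

54.8 mL/kg/min


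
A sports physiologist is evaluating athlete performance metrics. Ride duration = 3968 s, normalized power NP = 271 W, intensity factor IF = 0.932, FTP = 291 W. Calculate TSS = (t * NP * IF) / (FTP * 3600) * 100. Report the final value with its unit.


Numerator = 3968 * 271 * 0.932 = 1002205.696
Denominator = 291 * 3600 = 1047600
TSS = 1002205.696 / 1047600 * 100
= 95.67

95.67 TSS


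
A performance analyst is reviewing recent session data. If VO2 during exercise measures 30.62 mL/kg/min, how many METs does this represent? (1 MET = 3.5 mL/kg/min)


METs = VO2 / 3.5 = 30.62 / 3.5 = 8.75

8.75 METs


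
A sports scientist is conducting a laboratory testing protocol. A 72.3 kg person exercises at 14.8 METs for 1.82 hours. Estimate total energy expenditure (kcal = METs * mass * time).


Energy = METs * mass(kg) * time(h)
= 14.8 * 72.3 * 1.82
= 1947.47 kcal

1947.47 kcal


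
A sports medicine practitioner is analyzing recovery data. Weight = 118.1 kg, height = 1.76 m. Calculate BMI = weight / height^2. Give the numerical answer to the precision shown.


height^2 = 1.76^2 = 3.0976
BMI = 118.1 / 3.0976 = 38.13 kg/m^2

38.13 kg/m^2


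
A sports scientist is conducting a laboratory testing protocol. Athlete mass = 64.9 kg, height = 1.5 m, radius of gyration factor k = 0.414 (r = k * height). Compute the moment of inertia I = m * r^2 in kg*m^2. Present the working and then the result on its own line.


r = k * height = 0.414 * 1.5 = 0.621 m
r^2 = 0.621^2 = 0.385641
I = 64.9 * 0.385641 = 25.028 kg*m^2

25.028 kg*m^2


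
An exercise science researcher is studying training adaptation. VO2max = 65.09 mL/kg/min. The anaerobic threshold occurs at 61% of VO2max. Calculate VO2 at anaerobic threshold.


AT fraction = 61 / 100 = 0.61
AT VO2 = 65.09 * 0.61
= 39.7 mL/kg/min

39.7 mL/kg/min


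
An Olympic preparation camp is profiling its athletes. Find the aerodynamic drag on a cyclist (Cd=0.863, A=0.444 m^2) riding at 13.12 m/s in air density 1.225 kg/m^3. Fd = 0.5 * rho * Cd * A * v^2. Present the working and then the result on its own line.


Fd = 0.5 * 1.225 * 0.863 * 0.444 * 13.12^2
= 0.5 * 1.225 * 0.863 * 0.444 * 172.1344
= 40.399 N

40.399 N


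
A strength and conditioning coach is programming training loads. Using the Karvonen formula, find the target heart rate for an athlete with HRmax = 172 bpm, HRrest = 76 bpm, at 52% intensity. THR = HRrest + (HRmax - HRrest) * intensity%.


HRR = 172 - 76 = 96
THR = 76 + 96 * 0.52
= 76 + 49.92
= 125.92 bpm

125.92 bpm


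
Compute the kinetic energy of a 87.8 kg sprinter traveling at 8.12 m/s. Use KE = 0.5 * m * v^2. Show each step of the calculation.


Velocity squared = 65.9344
KE = 0.5 * 87.8 * 65.9344 = 2894.52 J

2894.52 J


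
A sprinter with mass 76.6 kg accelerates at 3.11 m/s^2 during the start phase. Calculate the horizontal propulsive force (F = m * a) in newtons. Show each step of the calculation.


F = m * a
= 76.6 * 3.11
= 238.23 N

238.23 N


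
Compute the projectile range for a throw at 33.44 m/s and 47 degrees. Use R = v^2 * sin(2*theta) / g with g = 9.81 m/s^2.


Two times the angle = 94 degrees
sin(94) = 0.997564
R = 1118.2336 * 0.997564 / 9.81 = 113.711 m

113.711 m


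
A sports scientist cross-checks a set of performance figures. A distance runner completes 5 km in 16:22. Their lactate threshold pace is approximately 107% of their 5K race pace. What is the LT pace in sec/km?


Convert to seconds: 16 min 22 s = 982 s
Pace per km = 982 / 5 = 196.4 s/km
LT pace = 196.4 * 1.07 = 210.15 s/km

210.15 s/km
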